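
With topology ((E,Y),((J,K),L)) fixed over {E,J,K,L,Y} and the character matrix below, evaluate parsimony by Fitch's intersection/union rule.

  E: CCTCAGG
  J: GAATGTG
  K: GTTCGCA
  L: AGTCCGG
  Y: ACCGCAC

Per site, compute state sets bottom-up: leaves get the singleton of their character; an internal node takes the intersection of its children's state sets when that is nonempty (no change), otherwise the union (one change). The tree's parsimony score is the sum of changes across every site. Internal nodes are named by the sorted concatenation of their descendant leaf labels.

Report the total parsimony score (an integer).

16

[col 0] EY: children E:{C}, Y:{A} ∪→ {A,C}; cost 1
[col 0] JK: children J:{G}, K:{G} ∩→ {G}; cost 0
[col 0] JKL: children JK:{G}, L:{A} ∪→ {A,G}; cost 1
[col 0] EJKLY: children EY:{A,C}, JKL:{A,G} ∩→ {A}; cost 0
[col 1] EY: children E:{C}, Y:{C} ∩→ {C}; cost 0
[col 1] JK: children J:{A}, K:{T} ∪→ {A,T}; cost 1
[col 1] JKL: children JK:{A,T}, L:{G} ∪→ {A,G,T}; cost 1
[col 1] EJKLY: children EY:{C}, JKL:{A,G,T} ∪→ {A,C,G,T}; cost 1
[col 2] EY: children E:{T}, Y:{C} ∪→ {C,T}; cost 1
[col 2] JK: children J:{A}, K:{T} ∪→ {A,T}; cost 1
[col 2] JKL: children JK:{A,T}, L:{T} ∩→ {T}; cost 0
[col 2] EJKLY: children EY:{C,T}, JKL:{T} ∩→ {T}; cost 0
[col 3] EY: children E:{C}, Y:{G} ∪→ {C,G}; cost 1
[col 3] JK: children J:{T}, K:{C} ∪→ {C,T}; cost 1
[col 3] JKL: children JK:{C,T}, L:{C} ∩→ {C}; cost 0
[col 3] EJKLY: children EY:{C,G}, JKL:{C} ∩→ {C}; cost 0
[col 4] EY: children E:{A}, Y:{C} ∪→ {A,C}; cost 1
[col 4] JK: children J:{G}, K:{G} ∩→ {G}; cost 0
[col 4] JKL: children JK:{G}, L:{C} ∪→ {C,G}; cost 1
[col 4] EJKLY: children EY:{A,C}, JKL:{C,G} ∩→ {C}; cost 0
[col 5] EY: children E:{G}, Y:{A} ∪→ {A,G}; cost 1
[col 5] JK: children J:{T}, K:{C} ∪→ {C,T}; cost 1
[col 5] JKL: children JK:{C,T}, L:{G} ∪→ {C,G,T}; cost 1
[col 5] EJKLY: children EY:{A,G}, JKL:{C,G,T} ∩→ {G}; cost 0
[col 6] EY: children E:{G}, Y:{C} ∪→ {C,G}; cost 1
[col 6] JK: children J:{G}, K:{A} ∪→ {A,G}; cost 1
[col 6] JKL: children JK:{A,G}, L:{G} ∩→ {G}; cost 0
[col 6] EJKLY: children EY:{C,G}, JKL:{G} ∩→ {G}; cost 0
per-site changes: [2, 3, 2, 2, 2, 3, 2]; total = 16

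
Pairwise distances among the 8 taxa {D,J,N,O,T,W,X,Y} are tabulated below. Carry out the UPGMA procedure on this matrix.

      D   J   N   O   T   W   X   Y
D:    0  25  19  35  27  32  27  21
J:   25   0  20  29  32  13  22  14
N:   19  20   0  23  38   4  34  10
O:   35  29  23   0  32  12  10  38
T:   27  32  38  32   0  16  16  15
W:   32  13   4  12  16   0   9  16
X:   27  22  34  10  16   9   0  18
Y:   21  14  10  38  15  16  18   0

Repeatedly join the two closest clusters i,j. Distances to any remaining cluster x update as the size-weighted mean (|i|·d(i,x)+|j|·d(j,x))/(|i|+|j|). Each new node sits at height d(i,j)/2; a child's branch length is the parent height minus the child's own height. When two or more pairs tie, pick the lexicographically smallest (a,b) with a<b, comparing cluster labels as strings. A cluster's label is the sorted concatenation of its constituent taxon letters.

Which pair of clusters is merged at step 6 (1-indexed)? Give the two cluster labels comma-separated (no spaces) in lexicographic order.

JNOWXY,T

iteration 1: select N,W (d=4); attach at lengths (2, 2); label the merged cluster NW
  updated: d(D,NW)=51/2, d(J,NW)=33/2, d(NW,O)=35/2, d(NW,T)=27, d(NW,X)=43/2, d(NW,Y)=13
iteration 2: select O,X (d=10); attach at lengths (5, 5); label the merged cluster OX
  updated: d(D,OX)=31, d(J,OX)=51/2, d(NW,OX)=39/2, d(OX,T)=24, d(OX,Y)=28
iteration 3: select NW,Y (d=13); attach at lengths (9/2, 13/2); label the merged cluster NWY
  updated: d(D,NWY)=24, d(J,NWY)=47/3, d(NWY,OX)=67/3, d(NWY,T)=23
iteration 4: select J,NWY (d=47/3); attach at lengths (47/6, 4/3); label the merged cluster JNWY
  updated: d(D,JNWY)=97/4, d(JNWY,OX)=185/8, d(JNWY,T)=101/4
iteration 5: select JNWY,OX (d=185/8); attach at lengths (179/48, 105/16); label the merged cluster JNOWXY
  updated: d(D,JNOWXY)=53/2, d(JNOWXY,T)=149/6
iteration 6: select JNOWXY,T (d=149/6); attach at lengths (41/48, 149/12); label the merged cluster JNOTWXY
  updated: d(D,JNOTWXY)=186/7
iteration 7: select D,JNOTWXY (d=186/7); attach at lengths (93/7, 73/84); label the merged cluster DJNOTWXY
final tree: (D:93/7,(((J:47/6,((N:2,W:2):9/2,Y:13/2):4/3):179/48,(O:5,X:5):105/16):41/48,T:149/12):73/84)
total length: 8051/112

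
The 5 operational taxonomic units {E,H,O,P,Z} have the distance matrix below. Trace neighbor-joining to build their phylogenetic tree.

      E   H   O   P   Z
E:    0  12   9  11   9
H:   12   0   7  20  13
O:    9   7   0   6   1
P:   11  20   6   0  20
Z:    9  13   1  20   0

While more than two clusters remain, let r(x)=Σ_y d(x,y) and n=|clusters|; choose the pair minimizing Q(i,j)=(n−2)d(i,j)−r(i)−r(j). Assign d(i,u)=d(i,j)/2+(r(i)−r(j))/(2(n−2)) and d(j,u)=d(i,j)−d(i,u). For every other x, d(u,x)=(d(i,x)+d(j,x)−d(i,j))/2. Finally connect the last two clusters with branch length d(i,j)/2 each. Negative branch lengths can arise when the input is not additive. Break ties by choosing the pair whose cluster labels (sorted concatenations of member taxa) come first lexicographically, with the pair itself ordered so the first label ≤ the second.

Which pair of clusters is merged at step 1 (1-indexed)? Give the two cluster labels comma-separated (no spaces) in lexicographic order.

iteration 1: select E,P (d=11, Q=-65); attach at lengths (17/6, 49/6); label the merged cluster EP
  updated: d(EP,H)=21/2, d(EP,O)=2, d(EP,Z)=9
iteration 2: select EP,H (d=21/2, Q=-31); attach at lengths (3, 15/2); label the merged cluster EHP
  updated: d(EHP,O)=-3/4, d(EHP,Z)=23/4
iteration 3: select EHP,O (d=-3/4, Q=-6); attach at lengths (2, -11/4); label the merged cluster EHOP
  updated: d(EHOP,Z)=15/4
iteration 4: select EHOP,Z (d=15/4); attach at lengths (15/8, 15/8); label the merged cluster EHOPZ
final tree: ((((E:17/6,P:49/6):3,H:15/2):2,O:-11/4):15/8,Z:15/8)
total length: 49/2

E,P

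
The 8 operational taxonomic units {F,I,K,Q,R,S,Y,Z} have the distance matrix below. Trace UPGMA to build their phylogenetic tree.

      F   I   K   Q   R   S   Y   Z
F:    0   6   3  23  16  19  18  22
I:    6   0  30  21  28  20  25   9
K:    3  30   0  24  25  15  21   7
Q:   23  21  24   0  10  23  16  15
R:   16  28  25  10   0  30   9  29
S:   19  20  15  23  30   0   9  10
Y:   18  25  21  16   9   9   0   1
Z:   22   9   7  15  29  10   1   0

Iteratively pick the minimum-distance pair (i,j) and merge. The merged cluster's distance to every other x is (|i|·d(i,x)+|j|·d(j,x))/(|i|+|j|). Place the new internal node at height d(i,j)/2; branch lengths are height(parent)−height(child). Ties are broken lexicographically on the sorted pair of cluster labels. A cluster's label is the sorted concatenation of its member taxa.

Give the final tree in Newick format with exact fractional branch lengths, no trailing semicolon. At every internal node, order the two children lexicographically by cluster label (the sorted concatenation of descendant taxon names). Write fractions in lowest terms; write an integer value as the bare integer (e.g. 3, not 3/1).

1. join Y+Z (d=1) ⇒ YZ; edges |Y|=1/2, |Z|=1/2
  updated: d(F,YZ)=20, d(I,YZ)=17, d(K,YZ)=14, d(Q,YZ)=31/2, d(R,YZ)=19, d(S,YZ)=19/2
2. join F+K (d=3) ⇒ FK; edges |F|=3/2, |K|=3/2
  updated: d(FK,I)=18, d(FK,Q)=47/2, d(FK,R)=41/2, d(FK,S)=17, d(FK,YZ)=17
3. join S+YZ (d=19/2) ⇒ SYZ; edges |S|=19/4, |YZ|=17/4
  updated: d(FK,SYZ)=17, d(I,SYZ)=18, d(Q,SYZ)=18, d(R,SYZ)=68/3
4. join Q+R (d=10) ⇒ QR; edges |Q|=5, |R|=5
  updated: d(FK,QR)=22, d(I,QR)=49/2, d(QR,SYZ)=61/3
5. join FK+SYZ (d=17) ⇒ FKSYZ; edges |FK|=7, |SYZ|=15/4
  updated: d(FKSYZ,I)=18, d(FKSYZ,QR)=21
6. join FKSYZ+I (d=18) ⇒ FIKSYZ; edges |FKSYZ|=1/2, |I|=9
  updated: d(FIKSYZ,QR)=259/12
7. join FIKSYZ+QR (d=259/12) ⇒ FIKQRSYZ; edges |FIKSYZ|=43/24, |QR|=139/24
final tree: ((((F:3/2,K:3/2):7,(S:19/4,(Y:1/2,Z:1/2):17/4):15/4):1/2,I:9):43/24,(Q:5,R:5):139/24)
total length: 305/6

((((F:3/2,K:3/2):7,(S:19/4,(Y:1/2,Z:1/2):17/4):15/4):1/2,I:9):43/24,(Q:5,R:5):139/24)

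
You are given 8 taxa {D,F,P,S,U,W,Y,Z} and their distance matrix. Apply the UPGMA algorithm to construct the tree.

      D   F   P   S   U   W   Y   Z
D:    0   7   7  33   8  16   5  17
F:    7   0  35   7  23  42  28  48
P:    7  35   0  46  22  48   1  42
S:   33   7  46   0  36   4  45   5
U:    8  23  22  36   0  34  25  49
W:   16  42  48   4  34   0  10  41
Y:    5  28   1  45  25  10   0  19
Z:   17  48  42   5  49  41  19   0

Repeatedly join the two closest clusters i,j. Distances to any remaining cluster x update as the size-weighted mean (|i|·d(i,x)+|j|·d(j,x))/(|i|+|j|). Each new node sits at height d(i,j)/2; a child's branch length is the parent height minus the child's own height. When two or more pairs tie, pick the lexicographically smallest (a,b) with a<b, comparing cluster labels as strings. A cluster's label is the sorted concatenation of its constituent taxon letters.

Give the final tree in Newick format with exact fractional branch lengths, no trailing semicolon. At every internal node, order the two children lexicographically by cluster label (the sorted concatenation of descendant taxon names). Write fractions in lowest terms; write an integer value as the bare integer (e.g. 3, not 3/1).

((((D:3,(P:1/2,Y:1/2):5/2):37/6,U:55/6):59/24,F:93/8):191/40,((S:2,W:2):19/2,Z:23/2):49/10)

step 1: merge (P,Y) at d=1; branch lengths P→1/2, Y→1/2; new cluster PY
  updated: d(D,PY)=6, d(F,PY)=63/2, d(PY,S)=91/2, d(PY,U)=47/2, d(PY,W)=29, d(PY,Z)=61/2
step 2: merge (S,W) at d=4; branch lengths S→2, W→2; new cluster SW
  updated: d(D,SW)=49/2, d(F,SW)=49/2, d(PY,SW)=149/4, d(SW,U)=35, d(SW,Z)=23
step 3: merge (D,PY) at d=6; branch lengths D→3, PY→5/2; new cluster DPY
  updated: d(DPY,F)=70/3, d(DPY,SW)=33, d(DPY,U)=55/3, d(DPY,Z)=26
step 4: merge (DPY,U) at d=55/3; branch lengths DPY→37/6, U→55/6; new cluster DPUY
  updated: d(DPUY,F)=93/4, d(DPUY,SW)=67/2, d(DPUY,Z)=127/4
step 5: merge (SW,Z) at d=23; branch lengths SW→19/2, Z→23/2; new cluster SWZ
  updated: d(DPUY,SWZ)=395/12, d(F,SWZ)=97/3
step 6: merge (DPUY,F) at d=93/4; branch lengths DPUY→59/24, F→93/8; new cluster DFPUY
  updated: d(DFPUY,SWZ)=164/5
step 7: merge (DFPUY,SWZ) at d=164/5; branch lengths DFPUY→191/40, SWZ→49/10; new cluster DFPSUWYZ
final tree: ((((D:3,(P:1/2,Y:1/2):5/2):37/6,U:55/6):59/24,F:93/8):191/40,((S:2,W:2):19/2,Z:23/2):49/10)
total length: 8471/120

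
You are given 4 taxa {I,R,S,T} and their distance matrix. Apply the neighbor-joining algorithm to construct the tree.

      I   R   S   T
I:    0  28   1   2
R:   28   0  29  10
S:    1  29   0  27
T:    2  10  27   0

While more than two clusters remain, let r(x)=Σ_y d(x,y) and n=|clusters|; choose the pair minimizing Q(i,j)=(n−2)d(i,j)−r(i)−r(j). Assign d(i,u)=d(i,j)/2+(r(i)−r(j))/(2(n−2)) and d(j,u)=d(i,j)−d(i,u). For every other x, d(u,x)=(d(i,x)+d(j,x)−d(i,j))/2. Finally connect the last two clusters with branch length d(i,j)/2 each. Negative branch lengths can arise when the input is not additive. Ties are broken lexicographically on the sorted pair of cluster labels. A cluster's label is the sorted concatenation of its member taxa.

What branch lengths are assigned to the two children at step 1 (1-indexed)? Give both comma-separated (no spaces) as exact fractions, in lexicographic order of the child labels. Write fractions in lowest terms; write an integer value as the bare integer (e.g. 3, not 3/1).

step 1: merge (I,S) at d=1, Q=-86; branch lengths I→-6, S→7; new cluster IS
  updated: d(IS,R)=28, d(IS,T)=14
step 2: merge (IS,R) at d=28, Q=-52; branch lengths IS→16, R→12; new cluster IRS
  updated: d(IRS,T)=-2
step 3: merge (IRS,T) at d=-2; branch lengths IRS→-1, T→-1; new cluster IRST
final tree: (((I:-6,S:7):16,R:12):-1,T:-1)
total length: 27

-6,7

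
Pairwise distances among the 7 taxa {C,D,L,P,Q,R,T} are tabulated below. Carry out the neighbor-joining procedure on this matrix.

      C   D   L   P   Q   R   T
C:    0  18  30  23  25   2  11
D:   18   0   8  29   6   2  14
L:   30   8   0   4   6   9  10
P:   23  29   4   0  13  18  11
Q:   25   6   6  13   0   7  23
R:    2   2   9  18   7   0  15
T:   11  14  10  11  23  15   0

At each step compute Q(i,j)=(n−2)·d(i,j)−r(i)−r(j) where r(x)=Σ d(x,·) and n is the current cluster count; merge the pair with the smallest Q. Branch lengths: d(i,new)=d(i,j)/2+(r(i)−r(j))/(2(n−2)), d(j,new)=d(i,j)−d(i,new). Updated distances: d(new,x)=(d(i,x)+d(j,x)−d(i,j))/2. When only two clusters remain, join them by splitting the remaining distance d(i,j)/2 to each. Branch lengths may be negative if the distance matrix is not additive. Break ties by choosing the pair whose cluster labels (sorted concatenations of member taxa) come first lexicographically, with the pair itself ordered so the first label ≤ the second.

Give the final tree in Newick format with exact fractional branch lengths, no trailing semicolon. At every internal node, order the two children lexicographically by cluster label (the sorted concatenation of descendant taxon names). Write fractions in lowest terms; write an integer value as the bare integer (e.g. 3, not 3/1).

1. join C+R (d=2, Q=-152) ⇒ CR; edges |C|=33/5, |R|=-23/5
  updated: d(CR,D)=9, d(CR,L)=37/2, d(CR,P)=39/2, d(CR,Q)=15, d(CR,T)=12
2. join L+P (d=4, Q=-107) ⇒ LP; edges |L|=-7/4, |P|=23/4
  updated: d(CR,LP)=17, d(D,LP)=33/2, d(LP,Q)=15/2, d(LP,T)=17/2
3. join LP+T (d=17/2, Q=-163/2) ⇒ LPT; edges |LP|=35/12, |T|=67/12
  updated: d(CR,LPT)=41/4, d(D,LPT)=11, d(LPT,Q)=11
4. join CR+LPT (d=41/4, Q=-46) ⇒ CLPRT; edges |CR|=45/8, |LPT|=37/8
  updated: d(CLPRT,D)=39/8, d(CLPRT,Q)=63/8
5. join CLPRT+D (d=39/8, Q=-75/4) ⇒ CDLPRT; edges |CLPRT|=27/8, |D|=3/2
  updated: d(CDLPRT,Q)=9/2
6. join CDLPRT+Q (d=9/2) ⇒ CDLPQRT; edges |CDLPRT|=9/4, |Q|=9/4
final tree: ((((C:33/5,R:-23/5):45/8,((L:-7/4,P:23/4):35/12,T:67/12):37/8):27/8,D:3/2):9/4,Q:9/4)
total length: 273/8

((((C:33/5,R:-23/5):45/8,((L:-7/4,P:23/4):35/12,T:67/12):37/8):27/8,D:3/2):9/4,Q:9/4)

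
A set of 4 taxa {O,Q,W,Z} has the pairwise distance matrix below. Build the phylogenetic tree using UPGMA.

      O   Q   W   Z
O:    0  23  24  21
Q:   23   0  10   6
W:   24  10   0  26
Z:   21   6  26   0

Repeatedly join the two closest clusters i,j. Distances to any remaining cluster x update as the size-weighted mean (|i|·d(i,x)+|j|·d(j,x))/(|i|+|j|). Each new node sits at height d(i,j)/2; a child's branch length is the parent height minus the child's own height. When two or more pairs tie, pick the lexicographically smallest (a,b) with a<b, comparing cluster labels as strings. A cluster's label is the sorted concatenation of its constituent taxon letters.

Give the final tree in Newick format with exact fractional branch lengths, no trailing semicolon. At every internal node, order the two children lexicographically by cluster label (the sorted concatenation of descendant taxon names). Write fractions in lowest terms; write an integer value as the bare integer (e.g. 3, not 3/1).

1. join Q+Z (d=6) ⇒ QZ; edges |Q|=3, |Z|=3
  updated: d(O,QZ)=22, d(QZ,W)=18
2. join QZ+W (d=18) ⇒ QWZ; edges |QZ|=6, |W|=9
  updated: d(O,QWZ)=68/3
3. join O+QWZ (d=68/3) ⇒ OQWZ; edges |O|=34/3, |QWZ|=7/3
final tree: (O:34/3,((Q:3,Z:3):6,W:9):7/3)
total length: 104/3

(O:34/3,((Q:3,Z:3):6,W:9):7/3)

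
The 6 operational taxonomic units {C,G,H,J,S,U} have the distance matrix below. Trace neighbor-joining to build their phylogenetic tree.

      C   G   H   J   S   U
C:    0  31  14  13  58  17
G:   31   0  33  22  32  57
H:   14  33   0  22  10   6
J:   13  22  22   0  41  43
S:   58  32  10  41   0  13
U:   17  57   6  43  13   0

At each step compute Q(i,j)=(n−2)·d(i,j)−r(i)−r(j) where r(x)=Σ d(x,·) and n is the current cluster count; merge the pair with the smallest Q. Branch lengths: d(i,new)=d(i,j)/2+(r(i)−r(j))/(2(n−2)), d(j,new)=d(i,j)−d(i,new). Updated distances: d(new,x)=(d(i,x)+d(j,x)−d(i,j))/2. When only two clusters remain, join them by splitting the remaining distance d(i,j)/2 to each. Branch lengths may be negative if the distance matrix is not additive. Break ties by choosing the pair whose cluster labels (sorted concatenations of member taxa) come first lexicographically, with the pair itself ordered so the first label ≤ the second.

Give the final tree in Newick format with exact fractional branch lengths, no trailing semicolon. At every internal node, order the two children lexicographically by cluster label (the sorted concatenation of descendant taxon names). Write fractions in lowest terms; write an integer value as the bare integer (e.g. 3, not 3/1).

1. join S+U (d=13, Q=-238) ⇒ SU; edges |S|=35/4, |U|=17/4
  updated: d(C,SU)=31, d(G,SU)=38, d(H,SU)=3/2, d(J,SU)=71/2
2. join H+SU (d=3/2, Q=-172) ⇒ HSU; edges |H|=-31/6, |SU|=20/3
  updated: d(C,HSU)=87/4, d(G,HSU)=139/4, d(HSU,J)=28
3. join C+HSU (d=87/4, Q=-427/4) ⇒ CHSU; edges |C|=99/16, |HSU|=249/16
  updated: d(CHSU,G)=22, d(CHSU,J)=77/8
4. join CHSU+G (d=22, Q=-429/8) ⇒ CGHSU; edges |CHSU|=77/16, |G|=275/16
  updated: d(CGHSU,J)=77/16
5. join CGHSU+J (d=77/16) ⇒ CGHJSU; edges |CGHSU|=77/32, |J|=77/32
final tree: (((C:99/16,(H:-31/6,(S:35/4,U:17/4):20/3):249/16):77/16,G:275/16):77/32,J:77/32)
total length: 1009/16

(((C:99/16,(H:-31/6,(S:35/4,U:17/4):20/3):249/16):77/16,G:275/16):77/32,J:77/32)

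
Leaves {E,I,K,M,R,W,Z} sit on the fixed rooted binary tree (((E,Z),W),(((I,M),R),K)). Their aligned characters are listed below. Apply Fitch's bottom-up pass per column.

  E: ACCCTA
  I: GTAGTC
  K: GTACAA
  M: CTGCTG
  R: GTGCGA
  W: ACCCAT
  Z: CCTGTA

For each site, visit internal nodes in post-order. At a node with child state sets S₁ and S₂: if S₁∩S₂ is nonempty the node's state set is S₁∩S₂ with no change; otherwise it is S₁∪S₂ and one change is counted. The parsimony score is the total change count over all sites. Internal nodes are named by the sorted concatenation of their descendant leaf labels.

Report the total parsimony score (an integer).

EZ@0: {A} ∪ {C} = {A,C} (union, +1)
EWZ@0: {A,C} ∩ {A} = {A} (intersection, +0)
IM@0: {G} ∪ {C} = {C,G} (union, +1)
IMR@0: {C,G} ∩ {G} = {G} (intersection, +0)
IKMR@0: {G} ∩ {G} = {G} (intersection, +0)
EIKMRWZ@0: {A} ∪ {G} = {A,G} (union, +1)
EZ@1: {C} ∩ {C} = {C} (intersection, +0)
EWZ@1: {C} ∩ {C} = {C} (intersection, +0)
IM@1: {T} ∩ {T} = {T} (intersection, +0)
IMR@1: {T} ∩ {T} = {T} (intersection, +0)
IKMR@1: {T} ∩ {T} = {T} (intersection, +0)
EIKMRWZ@1: {C} ∪ {T} = {C,T} (union, +1)
EZ@2: {C} ∪ {T} = {C,T} (union, +1)
EWZ@2: {C,T} ∩ {C} = {C} (intersection, +0)
IM@2: {A} ∪ {G} = {A,G} (union, +1)
IMR@2: {A,G} ∩ {G} = {G} (intersection, +0)
IKMR@2: {G} ∪ {A} = {A,G} (union, +1)
EIKMRWZ@2: {C} ∪ {A,G} = {A,C,G} (union, +1)
EZ@3: {C} ∪ {G} = {C,G} (union, +1)
EWZ@3: {C,G} ∩ {C} = {C} (intersection, +0)
IM@3: {G} ∪ {C} = {C,G} (union, +1)
IMR@3: {C,G} ∩ {C} = {C} (intersection, +0)
IKMR@3: {C} ∩ {C} = {C} (intersection, +0)
EIKMRWZ@3: {C} ∩ {C} = {C} (intersection, +0)
EZ@4: {T} ∩ {T} = {T} (intersection, +0)
EWZ@4: {T} ∪ {A} = {A,T} (union, +1)
IM@4: {T} ∩ {T} = {T} (intersection, +0)
IMR@4: {T} ∪ {G} = {G,T} (union, +1)
IKMR@4: {G,T} ∪ {A} = {A,G,T} (union, +1)
EIKMRWZ@4: {A,T} ∩ {A,G,T} = {A,T} (intersection, +0)
EZ@5: {A} ∩ {A} = {A} (intersection, +0)
EWZ@5: {A} ∪ {T} = {A,T} (union, +1)
IM@5: {C} ∪ {G} = {C,G} (union, +1)
IMR@5: {C,G} ∪ {A} = {A,C,G} (union, +1)
IKMR@5: {A,C,G} ∩ {A} = {A} (intersection, +0)
EIKMRWZ@5: {A,T} ∩ {A} = {A} (intersection, +0)
per-site changes: [3, 1, 4, 2, 3, 3]; total = 16

16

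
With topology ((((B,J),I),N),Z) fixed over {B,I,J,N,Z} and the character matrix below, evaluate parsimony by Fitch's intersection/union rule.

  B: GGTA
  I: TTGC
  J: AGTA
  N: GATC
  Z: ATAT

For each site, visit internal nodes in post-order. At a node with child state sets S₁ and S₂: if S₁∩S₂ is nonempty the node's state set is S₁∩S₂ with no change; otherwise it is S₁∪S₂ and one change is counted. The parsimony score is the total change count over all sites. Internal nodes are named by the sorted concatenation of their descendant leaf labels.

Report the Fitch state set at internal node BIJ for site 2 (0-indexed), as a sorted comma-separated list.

BJ@0: {G} ∪ {A} = {A,G} (union, +1)
BIJ@0: {A,G} ∪ {T} = {A,G,T} (union, +1)
BIJN@0: {A,G,T} ∩ {G} = {G} (intersection, +0)
BIJNZ@0: {G} ∪ {A} = {A,G} (union, +1)
BJ@1: {G} ∩ {G} = {G} (intersection, +0)
BIJ@1: {G} ∪ {T} = {G,T} (union, +1)
BIJN@1: {G,T} ∪ {A} = {A,G,T} (union, +1)
BIJNZ@1: {A,G,T} ∩ {T} = {T} (intersection, +0)
BJ@2: {T} ∩ {T} = {T} (intersection, +0)
BIJ@2: {T} ∪ {G} = {G,T} (union, +1)
BIJN@2: {G,T} ∩ {T} = {T} (intersection, +0)
BIJNZ@2: {T} ∪ {A} = {A,T} (union, +1)
BJ@3: {A} ∩ {A} = {A} (intersection, +0)
BIJ@3: {A} ∪ {C} = {A,C} (union, +1)
BIJN@3: {A,C} ∩ {C} = {C} (intersection, +0)
BIJNZ@3: {C} ∪ {T} = {C,T} (union, +1)
per-site changes: [3, 2, 2, 2]; total = 9

G,T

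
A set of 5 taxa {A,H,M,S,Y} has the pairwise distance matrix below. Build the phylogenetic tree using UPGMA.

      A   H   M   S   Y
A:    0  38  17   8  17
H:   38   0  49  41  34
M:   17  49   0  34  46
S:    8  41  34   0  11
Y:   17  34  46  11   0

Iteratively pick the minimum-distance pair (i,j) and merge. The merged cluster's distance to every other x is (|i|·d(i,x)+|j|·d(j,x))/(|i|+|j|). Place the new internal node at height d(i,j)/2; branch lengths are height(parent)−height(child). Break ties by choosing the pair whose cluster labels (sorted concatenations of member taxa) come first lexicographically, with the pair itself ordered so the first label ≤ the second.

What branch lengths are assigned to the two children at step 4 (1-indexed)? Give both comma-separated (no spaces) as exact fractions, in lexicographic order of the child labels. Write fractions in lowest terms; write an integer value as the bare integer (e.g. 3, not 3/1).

49/12,81/4

iteration 1: select A,S (d=8); attach at lengths (4, 4); label the merged cluster AS
  updated: d(AS,H)=79/2, d(AS,M)=51/2, d(AS,Y)=14
iteration 2: select AS,Y (d=14); attach at lengths (3, 7); label the merged cluster ASY
  updated: d(ASY,H)=113/3, d(ASY,M)=97/3
iteration 3: select ASY,M (d=97/3); attach at lengths (55/6, 97/6); label the merged cluster AMSY
  updated: d(AMSY,H)=81/2
iteration 4: select AMSY,H (d=81/2); attach at lengths (49/12, 81/4); label the merged cluster AHMSY
final tree: ((((A:4,S:4):3,Y:7):55/6,M:97/6):49/12,H:81/4)
total length: 203/3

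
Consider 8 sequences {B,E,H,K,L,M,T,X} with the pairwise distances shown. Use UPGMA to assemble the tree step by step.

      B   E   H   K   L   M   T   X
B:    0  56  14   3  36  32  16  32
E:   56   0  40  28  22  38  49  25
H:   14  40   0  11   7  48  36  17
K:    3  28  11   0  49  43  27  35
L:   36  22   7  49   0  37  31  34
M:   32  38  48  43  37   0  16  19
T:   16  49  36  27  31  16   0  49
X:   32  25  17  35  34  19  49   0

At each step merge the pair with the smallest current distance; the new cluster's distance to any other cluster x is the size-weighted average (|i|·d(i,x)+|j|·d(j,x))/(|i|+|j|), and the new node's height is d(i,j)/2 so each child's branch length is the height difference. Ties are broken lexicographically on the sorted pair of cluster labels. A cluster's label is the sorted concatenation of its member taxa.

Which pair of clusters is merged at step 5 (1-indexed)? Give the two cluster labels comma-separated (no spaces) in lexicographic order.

1. join B+K (d=3) ⇒ BK; edges |B|=3/2, |K|=3/2
  updated: d(BK,E)=42, d(BK,H)=25/2, d(BK,L)=85/2, d(BK,M)=75/2, d(BK,T)=43/2, d(BK,X)=67/2
2. join H+L (d=7) ⇒ HL; edges |H|=7/2, |L|=7/2
  updated: d(BK,HL)=55/2, d(E,HL)=31, d(HL,M)=85/2, d(HL,T)=67/2, d(HL,X)=51/2
3. join M+T (d=16) ⇒ MT; edges |M|=8, |T|=8
  updated: d(BK,MT)=59/2, d(E,MT)=87/2, d(HL,MT)=38, d(MT,X)=34
4. join E+X (d=25) ⇒ EX; edges |E|=25/2, |X|=25/2
  updated: d(BK,EX)=151/4, d(EX,HL)=113/4, d(EX,MT)=155/4
5. join BK+HL (d=55/2) ⇒ BHKL; edges |BK|=49/4, |HL|=41/4
  updated: d(BHKL,EX)=33, d(BHKL,MT)=135/4
6. join BHKL+EX (d=33) ⇒ BEHKLX; edges |BHKL|=11/4, |EX|=4
  updated: d(BEHKLX,MT)=425/12
7. join BEHKLX+MT (d=425/12) ⇒ BEHKLMTX; edges |BEHKLX|=29/24, |MT|=233/24
final tree: ((((B:3/2,K:3/2):49/4,(H:7/2,L:7/2):41/4):11/4,(E:25/2,X:25/2):4):29/24,(M:8,T:8):233/24)
total length: 547/6

BK,HL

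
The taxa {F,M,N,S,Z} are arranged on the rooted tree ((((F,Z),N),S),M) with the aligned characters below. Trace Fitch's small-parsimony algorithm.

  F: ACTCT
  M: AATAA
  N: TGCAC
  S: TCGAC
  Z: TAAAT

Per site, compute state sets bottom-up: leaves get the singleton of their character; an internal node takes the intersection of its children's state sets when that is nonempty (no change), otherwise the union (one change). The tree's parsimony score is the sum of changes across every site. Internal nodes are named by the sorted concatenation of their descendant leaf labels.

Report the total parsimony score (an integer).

FZ@0: {A} ∪ {T} = {A,T} (union, +1)
FNZ@0: {A,T} ∩ {T} = {T} (intersection, +0)
FNSZ@0: {T} ∩ {T} = {T} (intersection, +0)
FMNSZ@0: {T} ∪ {A} = {A,T} (union, +1)
FZ@1: {C} ∪ {A} = {A,C} (union, +1)
FNZ@1: {A,C} ∪ {G} = {A,C,G} (union, +1)
FNSZ@1: {A,C,G} ∩ {C} = {C} (intersection, +0)
FMNSZ@1: {C} ∪ {A} = {A,C} (union, +1)
FZ@2: {T} ∪ {A} = {A,T} (union, +1)
FNZ@2: {A,T} ∪ {C} = {A,C,T} (union, +1)
FNSZ@2: {A,C,T} ∪ {G} = {A,C,G,T} (union, +1)
FMNSZ@2: {A,C,G,T} ∩ {T} = {T} (intersection, +0)
FZ@3: {C} ∪ {A} = {A,C} (union, +1)
FNZ@3: {A,C} ∩ {A} = {A} (intersection, +0)
FNSZ@3: {A} ∩ {A} = {A} (intersection, +0)
FMNSZ@3: {A} ∩ {A} = {A} (intersection, +0)
FZ@4: {T} ∩ {T} = {T} (intersection, +0)
FNZ@4: {T} ∪ {C} = {C,T} (union, +1)
FNSZ@4: {C,T} ∩ {C} = {C} (intersection, +0)
FMNSZ@4: {C} ∪ {A} = {A,C} (union, +1)
per-site changes: [2, 3, 3, 1, 2]; total = 11

11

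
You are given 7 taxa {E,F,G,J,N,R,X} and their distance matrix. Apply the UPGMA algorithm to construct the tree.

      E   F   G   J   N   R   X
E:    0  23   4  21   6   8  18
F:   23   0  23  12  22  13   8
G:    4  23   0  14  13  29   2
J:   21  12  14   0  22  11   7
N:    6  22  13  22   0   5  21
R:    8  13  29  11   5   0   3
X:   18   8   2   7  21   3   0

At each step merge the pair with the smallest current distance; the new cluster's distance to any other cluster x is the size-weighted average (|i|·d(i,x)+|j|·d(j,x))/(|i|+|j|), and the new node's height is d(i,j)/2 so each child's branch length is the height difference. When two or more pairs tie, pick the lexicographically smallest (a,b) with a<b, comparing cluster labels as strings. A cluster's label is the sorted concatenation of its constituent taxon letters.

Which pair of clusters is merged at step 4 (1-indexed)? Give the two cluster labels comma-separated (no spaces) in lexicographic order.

GX,J

1. join G+X (d=2) ⇒ GX; edges |G|=1, |X|=1
  updated: d(E,GX)=11, d(F,GX)=31/2, d(GX,J)=21/2, d(GX,N)=17, d(GX,R)=16
2. join N+R (d=5) ⇒ NR; edges |N|=5/2, |R|=5/2
  updated: d(E,NR)=7, d(F,NR)=35/2, d(GX,NR)=33/2, d(J,NR)=33/2
3. join E+NR (d=7) ⇒ ENR; edges |E|=7/2, |NR|=1
  updated: d(ENR,F)=58/3, d(ENR,GX)=44/3, d(ENR,J)=18
4. join GX+J (d=21/2) ⇒ GJX; edges |GX|=17/4, |J|=21/4
  updated: d(ENR,GJX)=142/9, d(F,GJX)=43/3
5. join F+GJX (d=43/3) ⇒ FGJX; edges |F|=43/6, |GJX|=23/12
  updated: d(ENR,FGJX)=50/3
6. join ENR+FGJX (d=50/3) ⇒ EFGJNRX; edges |ENR|=29/6, |FGJX|=7/6
final tree: ((E:7/2,(N:5/2,R:5/2):1):29/6,(F:43/6,((G:1,X:1):17/4,J:21/4):23/12):7/6)
total length: 433/12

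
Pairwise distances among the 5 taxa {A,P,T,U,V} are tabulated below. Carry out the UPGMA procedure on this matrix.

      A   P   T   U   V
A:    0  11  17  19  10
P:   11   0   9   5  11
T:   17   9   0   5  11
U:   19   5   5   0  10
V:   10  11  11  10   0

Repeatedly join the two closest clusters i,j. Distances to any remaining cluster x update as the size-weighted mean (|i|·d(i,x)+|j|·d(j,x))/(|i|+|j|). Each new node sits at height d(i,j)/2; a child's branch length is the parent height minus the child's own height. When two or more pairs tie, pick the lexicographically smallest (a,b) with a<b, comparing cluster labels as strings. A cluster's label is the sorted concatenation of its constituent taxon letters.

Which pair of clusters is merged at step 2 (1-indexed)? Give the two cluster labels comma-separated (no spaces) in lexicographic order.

step 1: merge (P,U) at d=5; branch lengths P→5/2, U→5/2; new cluster PU
  updated: d(A,PU)=15, d(PU,T)=7, d(PU,V)=21/2
step 2: merge (PU,T) at d=7; branch lengths PU→1, T→7/2; new cluster PTU
  updated: d(A,PTU)=47/3, d(PTU,V)=32/3
step 3: merge (A,V) at d=10; branch lengths A→5, V→5; new cluster AV
  updated: d(AV,PTU)=79/6
step 4: merge (AV,PTU) at d=79/6; branch lengths AV→19/12, PTU→37/12; new cluster APTUV
final tree: ((A:5,V:5):19/12,((P:5/2,U:5/2):1,T:7/2):37/12)
total length: 145/6

PU,T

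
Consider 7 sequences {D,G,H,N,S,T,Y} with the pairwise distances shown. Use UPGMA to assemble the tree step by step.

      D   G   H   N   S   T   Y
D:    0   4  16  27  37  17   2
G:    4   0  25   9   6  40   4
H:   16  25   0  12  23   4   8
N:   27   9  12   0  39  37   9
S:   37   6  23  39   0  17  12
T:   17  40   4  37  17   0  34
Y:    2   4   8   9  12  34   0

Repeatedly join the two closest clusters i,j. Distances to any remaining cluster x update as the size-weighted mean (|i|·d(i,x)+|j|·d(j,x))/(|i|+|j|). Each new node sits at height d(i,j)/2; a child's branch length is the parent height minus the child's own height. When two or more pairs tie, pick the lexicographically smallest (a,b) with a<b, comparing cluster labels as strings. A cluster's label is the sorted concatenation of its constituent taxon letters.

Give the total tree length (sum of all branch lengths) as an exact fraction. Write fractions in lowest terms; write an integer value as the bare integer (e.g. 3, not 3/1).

553/12

iteration 1: select D,Y (d=2); attach at lengths (1, 1); label the merged cluster DY
  updated: d(DY,G)=4, d(DY,H)=12, d(DY,N)=18, d(DY,S)=49/2, d(DY,T)=51/2
iteration 2: select DY,G (d=4); attach at lengths (1, 2); label the merged cluster DGY
  updated: d(DGY,H)=49/3, d(DGY,N)=15, d(DGY,S)=55/3, d(DGY,T)=91/3
iteration 3: select H,T (d=4); attach at lengths (2, 2); label the merged cluster HT
  updated: d(DGY,HT)=70/3, d(HT,N)=49/2, d(HT,S)=20
iteration 4: select DGY,N (d=15); attach at lengths (11/2, 15/2); label the merged cluster DGNY
  updated: d(DGNY,HT)=189/8, d(DGNY,S)=47/2
iteration 5: select HT,S (d=20); attach at lengths (8, 10); label the merged cluster HST
  updated: d(DGNY,HST)=283/12
iteration 6: select DGNY,HST (d=283/12); attach at lengths (103/24, 43/24); label the merged cluster DGHNSTY
final tree: ((((D:1,Y:1):1,G:2):11/2,N:15/2):103/24,((H:2,T:2):8,S:10):43/24)
total length: 553/12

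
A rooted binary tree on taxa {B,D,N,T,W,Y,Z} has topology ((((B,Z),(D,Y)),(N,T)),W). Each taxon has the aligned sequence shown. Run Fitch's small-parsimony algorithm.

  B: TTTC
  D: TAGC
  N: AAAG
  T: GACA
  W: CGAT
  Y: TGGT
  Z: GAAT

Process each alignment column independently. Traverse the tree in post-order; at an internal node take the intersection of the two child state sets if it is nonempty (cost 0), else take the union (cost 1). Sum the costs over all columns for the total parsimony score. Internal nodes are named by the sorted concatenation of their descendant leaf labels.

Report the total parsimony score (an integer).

site 0, node BZ: B={T} ∪ Z={G} → {G,T} (+1)
site 0, node DY: D={T} ∩ Y={T} → {T} (+0)
site 0, node BDYZ: BZ={G,T} ∩ DY={T} → {T} (+0)
site 0, node NT: N={A} ∪ T={G} → {A,G} (+1)
site 0, node BDNTYZ: BDYZ={T} ∪ NT={A,G} → {A,G,T} (+1)
site 0, node BDNTWYZ: BDNTYZ={A,G,T} ∪ W={C} → {A,C,G,T} (+1)
site 1, node BZ: B={T} ∪ Z={A} → {A,T} (+1)
site 1, node DY: D={A} ∪ Y={G} → {A,G} (+1)
site 1, node BDYZ: BZ={A,T} ∩ DY={A,G} → {A} (+0)
site 1, node NT: N={A} ∩ T={A} → {A} (+0)
site 1, node BDNTYZ: BDYZ={A} ∩ NT={A} → {A} (+0)
site 1, node BDNTWYZ: BDNTYZ={A} ∪ W={G} → {A,G} (+1)
site 2, node BZ: B={T} ∪ Z={A} → {A,T} (+1)
site 2, node DY: D={G} ∩ Y={G} → {G} (+0)
site 2, node BDYZ: BZ={A,T} ∪ DY={G} → {A,G,T} (+1)
site 2, node NT: N={A} ∪ T={C} → {A,C} (+1)
site 2, node BDNTYZ: BDYZ={A,G,T} ∩ NT={A,C} → {A} (+0)
site 2, node BDNTWYZ: BDNTYZ={A} ∩ W={A} → {A} (+0)
site 3, node BZ: B={C} ∪ Z={T} → {C,T} (+1)
site 3, node DY: D={C} ∪ Y={T} → {C,T} (+1)
site 3, node BDYZ: BZ={C,T} ∩ DY={C,T} → {C,T} (+0)
site 3, node NT: N={G} ∪ T={A} → {A,G} (+1)
site 3, node BDNTYZ: BDYZ={C,T} ∪ NT={A,G} → {A,C,G,T} (+1)
site 3, node BDNTWYZ: BDNTYZ={A,C,G,T} ∩ W={T} → {T} (+0)
per-site changes: [4, 3, 3, 4]; total = 14

14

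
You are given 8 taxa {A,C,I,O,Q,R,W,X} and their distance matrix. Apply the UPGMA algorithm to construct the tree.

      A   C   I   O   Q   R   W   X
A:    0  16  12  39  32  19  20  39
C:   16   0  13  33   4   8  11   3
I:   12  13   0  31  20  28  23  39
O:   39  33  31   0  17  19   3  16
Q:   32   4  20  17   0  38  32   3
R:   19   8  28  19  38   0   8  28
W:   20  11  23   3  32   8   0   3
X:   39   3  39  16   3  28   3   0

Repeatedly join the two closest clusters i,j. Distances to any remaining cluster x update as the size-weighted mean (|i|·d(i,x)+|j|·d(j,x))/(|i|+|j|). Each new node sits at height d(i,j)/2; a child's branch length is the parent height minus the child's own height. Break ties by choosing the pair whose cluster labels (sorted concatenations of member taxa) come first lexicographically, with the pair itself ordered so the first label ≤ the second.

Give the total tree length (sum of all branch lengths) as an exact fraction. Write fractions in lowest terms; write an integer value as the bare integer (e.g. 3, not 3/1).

653/12

step 1: merge (C,X) at d=3; branch lengths C→3/2, X→3/2; new cluster CX
  updated: d(A,CX)=55/2, d(CX,I)=26, d(CX,O)=49/2, d(CX,Q)=7/2, d(CX,R)=18, d(CX,W)=7
step 2: merge (O,W) at d=3; branch lengths O→3/2, W→3/2; new cluster OW
  updated: d(A,OW)=59/2, d(CX,OW)=63/4, d(I,OW)=27, d(OW,Q)=49/2, d(OW,R)=27/2
step 3: merge (CX,Q) at d=7/2; branch lengths CX→1/4, Q→7/4; new cluster CQX
  updated: d(A,CQX)=29, d(CQX,I)=24, d(CQX,OW)=56/3, d(CQX,R)=74/3
step 4: merge (A,I) at d=12; branch lengths A→6, I→6; new cluster AI
  updated: d(AI,CQX)=53/2, d(AI,OW)=113/4, d(AI,R)=47/2
step 5: merge (OW,R) at d=27/2; branch lengths OW→21/4, R→27/4; new cluster ORW
  updated: d(AI,ORW)=80/3, d(CQX,ORW)=62/3
step 6: merge (CQX,ORW) at d=62/3; branch lengths CQX→103/12, ORW→43/12; new cluster COQRWX
  updated: d(AI,COQRWX)=319/12
step 7: merge (AI,COQRWX) at d=319/12; branch lengths AI→175/24, COQRWX→71/24; new cluster ACIOQRWX
final tree: ((A:6,I:6):175/24,(((C:3/2,X:3/2):1/4,Q:7/4):103/12,((O:3/2,W:3/2):21/4,R:27/4):43/12):71/24)
total length: 653/12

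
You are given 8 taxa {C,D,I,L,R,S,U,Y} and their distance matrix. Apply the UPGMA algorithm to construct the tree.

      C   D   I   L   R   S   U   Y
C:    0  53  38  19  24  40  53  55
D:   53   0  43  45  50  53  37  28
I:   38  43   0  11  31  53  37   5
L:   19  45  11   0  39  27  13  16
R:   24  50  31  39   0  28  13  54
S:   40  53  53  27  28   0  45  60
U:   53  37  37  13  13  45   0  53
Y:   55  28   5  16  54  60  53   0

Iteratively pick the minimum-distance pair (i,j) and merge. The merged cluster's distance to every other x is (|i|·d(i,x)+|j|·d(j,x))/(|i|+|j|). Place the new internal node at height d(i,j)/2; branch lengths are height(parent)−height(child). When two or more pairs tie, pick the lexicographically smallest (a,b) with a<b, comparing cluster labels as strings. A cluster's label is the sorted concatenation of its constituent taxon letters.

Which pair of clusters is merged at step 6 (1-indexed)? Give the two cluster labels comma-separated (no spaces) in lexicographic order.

D,ILUY

1. join I+Y (d=5) ⇒ IY; edges |I|=5/2, |Y|=5/2
  updated: d(C,IY)=93/2, d(D,IY)=71/2, d(IY,L)=27/2, d(IY,R)=85/2, d(IY,S)=113/2, d(IY,U)=45
2. join L+U (d=13) ⇒ LU; edges |L|=13/2, |U|=13/2
  updated: d(C,LU)=36, d(D,LU)=41, d(IY,LU)=117/4, d(LU,R)=26, d(LU,S)=36
3. join C+R (d=24) ⇒ CR; edges |C|=12, |R|=12
  updated: d(CR,D)=103/2, d(CR,IY)=89/2, d(CR,LU)=31, d(CR,S)=34
4. join IY+LU (d=117/4) ⇒ ILUY; edges |IY|=97/8, |LU|=65/8
  updated: d(CR,ILUY)=151/4, d(D,ILUY)=153/4, d(ILUY,S)=185/4
5. join CR+S (d=34) ⇒ CRS; edges |CR|=5, |S|=17
  updated: d(CRS,D)=52, d(CRS,ILUY)=487/12
6. join D+ILUY (d=153/4) ⇒ DILUY; edges |D|=153/8, |ILUY|=9/2
  updated: d(CRS,DILUY)=643/15
7. join CRS+DILUY (d=643/15) ⇒ CDILRSUY; edges |CRS|=133/30, |DILUY|=277/120
final tree: (((C:12,R:12):5,S:17):133/30,(D:153/8,((I:5/2,Y:5/2):97/8,(L:13/2,U:13/2):65/8):9/2):277/120)
total length: 6877/60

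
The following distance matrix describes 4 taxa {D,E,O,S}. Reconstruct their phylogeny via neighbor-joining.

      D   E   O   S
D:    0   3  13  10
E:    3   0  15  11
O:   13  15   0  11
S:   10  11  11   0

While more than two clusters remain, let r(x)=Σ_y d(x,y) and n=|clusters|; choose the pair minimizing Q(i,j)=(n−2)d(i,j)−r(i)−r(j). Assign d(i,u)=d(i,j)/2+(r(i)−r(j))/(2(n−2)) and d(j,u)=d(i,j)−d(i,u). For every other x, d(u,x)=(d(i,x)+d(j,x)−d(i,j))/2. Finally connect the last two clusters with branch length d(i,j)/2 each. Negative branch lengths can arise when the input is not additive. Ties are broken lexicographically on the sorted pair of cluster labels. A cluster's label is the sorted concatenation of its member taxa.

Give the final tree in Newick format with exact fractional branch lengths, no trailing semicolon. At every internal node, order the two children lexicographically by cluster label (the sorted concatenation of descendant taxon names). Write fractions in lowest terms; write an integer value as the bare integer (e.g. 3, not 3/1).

(((D:3/4,E:9/4):21/4,O:29/4):15/8,S:15/8)

step 1: merge (D,E) at d=3, Q=-49; branch lengths D→3/4, E→9/4; new cluster DE
  updated: d(DE,O)=25/2, d(DE,S)=9
step 2: merge (DE,O) at d=25/2, Q=-65/2; branch lengths DE→21/4, O→29/4; new cluster DEO
  updated: d(DEO,S)=15/4
step 3: merge (DEO,S) at d=15/4; branch lengths DEO→15/8, S→15/8; new cluster DEOS
final tree: (((D:3/4,E:9/4):21/4,O:29/4):15/8,S:15/8)
total length: 77/4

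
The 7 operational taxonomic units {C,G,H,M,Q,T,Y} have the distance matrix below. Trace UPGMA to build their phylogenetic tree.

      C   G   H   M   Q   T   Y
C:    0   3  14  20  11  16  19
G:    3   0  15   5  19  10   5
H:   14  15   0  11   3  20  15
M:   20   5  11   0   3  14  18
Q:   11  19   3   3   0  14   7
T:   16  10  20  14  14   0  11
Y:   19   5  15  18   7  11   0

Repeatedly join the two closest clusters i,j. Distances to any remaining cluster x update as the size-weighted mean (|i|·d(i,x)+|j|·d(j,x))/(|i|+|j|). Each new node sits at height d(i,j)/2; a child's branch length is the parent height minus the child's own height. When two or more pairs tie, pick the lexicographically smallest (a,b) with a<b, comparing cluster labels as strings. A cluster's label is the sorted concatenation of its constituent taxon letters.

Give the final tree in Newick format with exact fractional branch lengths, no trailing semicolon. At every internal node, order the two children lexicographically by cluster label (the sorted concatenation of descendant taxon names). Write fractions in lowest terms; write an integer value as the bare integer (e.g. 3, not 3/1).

1. join C+G (d=3) ⇒ CG; edges |C|=3/2, |G|=3/2
  updated: d(CG,H)=29/2, d(CG,M)=25/2, d(CG,Q)=15, d(CG,T)=13, d(CG,Y)=12
2. join H+Q (d=3) ⇒ HQ; edges |H|=3/2, |Q|=3/2
  updated: d(CG,HQ)=59/4, d(HQ,M)=7, d(HQ,T)=17, d(HQ,Y)=11
3. join HQ+M (d=7) ⇒ HMQ; edges |HQ|=2, |M|=7/2
  updated: d(CG,HMQ)=14, d(HMQ,T)=16, d(HMQ,Y)=40/3
4. join T+Y (d=11) ⇒ TY; edges |T|=11/2, |Y|=11/2
  updated: d(CG,TY)=25/2, d(HMQ,TY)=44/3
5. join CG+TY (d=25/2) ⇒ CGTY; edges |CG|=19/4, |TY|=3/4
  updated: d(CGTY,HMQ)=43/3
6. join CGTY+HMQ (d=43/3) ⇒ CGHMQTY; edges |CGTY|=11/12, |HMQ|=11/3
final tree: (((C:3/2,G:3/2):19/4,(T:11/2,Y:11/2):3/4):11/12,((H:3/2,Q:3/2):2,M:7/2):11/3)
total length: 391/12

(((C:3/2,G:3/2):19/4,(T:11/2,Y:11/2):3/4):11/12,((H:3/2,Q:3/2):2,M:7/2):11/3)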